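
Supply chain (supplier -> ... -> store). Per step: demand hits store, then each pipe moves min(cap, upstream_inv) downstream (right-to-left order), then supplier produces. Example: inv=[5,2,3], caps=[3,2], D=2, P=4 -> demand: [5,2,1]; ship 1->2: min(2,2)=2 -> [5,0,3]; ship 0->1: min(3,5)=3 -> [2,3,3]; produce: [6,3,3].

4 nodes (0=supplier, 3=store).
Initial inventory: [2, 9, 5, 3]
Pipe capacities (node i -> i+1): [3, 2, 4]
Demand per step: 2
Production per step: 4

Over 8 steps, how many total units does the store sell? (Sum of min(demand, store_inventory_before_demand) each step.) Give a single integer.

Step 1: sold=2 (running total=2) -> [4 9 3 5]
Step 2: sold=2 (running total=4) -> [5 10 2 6]
Step 3: sold=2 (running total=6) -> [6 11 2 6]
Step 4: sold=2 (running total=8) -> [7 12 2 6]
Step 5: sold=2 (running total=10) -> [8 13 2 6]
Step 6: sold=2 (running total=12) -> [9 14 2 6]
Step 7: sold=2 (running total=14) -> [10 15 2 6]
Step 8: sold=2 (running total=16) -> [11 16 2 6]

Answer: 16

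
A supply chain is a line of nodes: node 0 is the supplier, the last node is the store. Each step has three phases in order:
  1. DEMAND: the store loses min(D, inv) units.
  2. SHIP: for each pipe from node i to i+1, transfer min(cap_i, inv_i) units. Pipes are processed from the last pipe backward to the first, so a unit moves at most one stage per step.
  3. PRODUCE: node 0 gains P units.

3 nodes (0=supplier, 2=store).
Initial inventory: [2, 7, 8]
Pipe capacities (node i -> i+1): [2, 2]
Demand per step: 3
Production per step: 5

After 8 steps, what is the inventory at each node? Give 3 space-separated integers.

Step 1: demand=3,sold=3 ship[1->2]=2 ship[0->1]=2 prod=5 -> inv=[5 7 7]
Step 2: demand=3,sold=3 ship[1->2]=2 ship[0->1]=2 prod=5 -> inv=[8 7 6]
Step 3: demand=3,sold=3 ship[1->2]=2 ship[0->1]=2 prod=5 -> inv=[11 7 5]
Step 4: demand=3,sold=3 ship[1->2]=2 ship[0->1]=2 prod=5 -> inv=[14 7 4]
Step 5: demand=3,sold=3 ship[1->2]=2 ship[0->1]=2 prod=5 -> inv=[17 7 3]
Step 6: demand=3,sold=3 ship[1->2]=2 ship[0->1]=2 prod=5 -> inv=[20 7 2]
Step 7: demand=3,sold=2 ship[1->2]=2 ship[0->1]=2 prod=5 -> inv=[23 7 2]
Step 8: demand=3,sold=2 ship[1->2]=2 ship[0->1]=2 prod=5 -> inv=[26 7 2]

26 7 2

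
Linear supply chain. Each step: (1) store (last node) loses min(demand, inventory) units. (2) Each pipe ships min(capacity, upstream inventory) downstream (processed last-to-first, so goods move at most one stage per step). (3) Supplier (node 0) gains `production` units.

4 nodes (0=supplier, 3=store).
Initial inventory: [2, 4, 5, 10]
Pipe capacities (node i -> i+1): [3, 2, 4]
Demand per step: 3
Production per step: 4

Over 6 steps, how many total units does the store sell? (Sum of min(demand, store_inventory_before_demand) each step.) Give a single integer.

Step 1: sold=3 (running total=3) -> [4 4 3 11]
Step 2: sold=3 (running total=6) -> [5 5 2 11]
Step 3: sold=3 (running total=9) -> [6 6 2 10]
Step 4: sold=3 (running total=12) -> [7 7 2 9]
Step 5: sold=3 (running total=15) -> [8 8 2 8]
Step 6: sold=3 (running total=18) -> [9 9 2 7]

Answer: 18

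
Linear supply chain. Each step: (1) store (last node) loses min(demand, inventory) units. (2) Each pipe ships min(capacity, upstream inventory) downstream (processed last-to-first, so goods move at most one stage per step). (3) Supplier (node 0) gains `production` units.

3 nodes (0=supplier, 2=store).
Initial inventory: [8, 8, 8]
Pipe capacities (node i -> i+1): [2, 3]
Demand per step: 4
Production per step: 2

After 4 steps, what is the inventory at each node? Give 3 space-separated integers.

Step 1: demand=4,sold=4 ship[1->2]=3 ship[0->1]=2 prod=2 -> inv=[8 7 7]
Step 2: demand=4,sold=4 ship[1->2]=3 ship[0->1]=2 prod=2 -> inv=[8 6 6]
Step 3: demand=4,sold=4 ship[1->2]=3 ship[0->1]=2 prod=2 -> inv=[8 5 5]
Step 4: demand=4,sold=4 ship[1->2]=3 ship[0->1]=2 prod=2 -> inv=[8 4 4]

8 4 4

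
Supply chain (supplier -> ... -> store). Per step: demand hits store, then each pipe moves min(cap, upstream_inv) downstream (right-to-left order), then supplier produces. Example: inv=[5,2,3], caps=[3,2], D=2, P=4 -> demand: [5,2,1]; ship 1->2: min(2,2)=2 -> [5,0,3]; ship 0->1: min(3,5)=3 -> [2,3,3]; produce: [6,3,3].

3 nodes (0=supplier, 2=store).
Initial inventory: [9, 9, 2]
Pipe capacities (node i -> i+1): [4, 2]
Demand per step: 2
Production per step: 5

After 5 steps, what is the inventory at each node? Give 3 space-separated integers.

Step 1: demand=2,sold=2 ship[1->2]=2 ship[0->1]=4 prod=5 -> inv=[10 11 2]
Step 2: demand=2,sold=2 ship[1->2]=2 ship[0->1]=4 prod=5 -> inv=[11 13 2]
Step 3: demand=2,sold=2 ship[1->2]=2 ship[0->1]=4 prod=5 -> inv=[12 15 2]
Step 4: demand=2,sold=2 ship[1->2]=2 ship[0->1]=4 prod=5 -> inv=[13 17 2]
Step 5: demand=2,sold=2 ship[1->2]=2 ship[0->1]=4 prod=5 -> inv=[14 19 2]

14 19 2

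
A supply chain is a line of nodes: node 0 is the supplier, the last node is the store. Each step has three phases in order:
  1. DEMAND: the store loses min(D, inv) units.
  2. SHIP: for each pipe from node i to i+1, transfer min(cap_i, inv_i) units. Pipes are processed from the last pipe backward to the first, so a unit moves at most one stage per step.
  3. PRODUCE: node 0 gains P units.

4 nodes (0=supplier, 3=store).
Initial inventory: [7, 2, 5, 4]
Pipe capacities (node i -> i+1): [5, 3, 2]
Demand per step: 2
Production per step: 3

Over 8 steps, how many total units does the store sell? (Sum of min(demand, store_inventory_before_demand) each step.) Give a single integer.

Step 1: sold=2 (running total=2) -> [5 5 5 4]
Step 2: sold=2 (running total=4) -> [3 7 6 4]
Step 3: sold=2 (running total=6) -> [3 7 7 4]
Step 4: sold=2 (running total=8) -> [3 7 8 4]
Step 5: sold=2 (running total=10) -> [3 7 9 4]
Step 6: sold=2 (running total=12) -> [3 7 10 4]
Step 7: sold=2 (running total=14) -> [3 7 11 4]
Step 8: sold=2 (running total=16) -> [3 7 12 4]

Answer: 16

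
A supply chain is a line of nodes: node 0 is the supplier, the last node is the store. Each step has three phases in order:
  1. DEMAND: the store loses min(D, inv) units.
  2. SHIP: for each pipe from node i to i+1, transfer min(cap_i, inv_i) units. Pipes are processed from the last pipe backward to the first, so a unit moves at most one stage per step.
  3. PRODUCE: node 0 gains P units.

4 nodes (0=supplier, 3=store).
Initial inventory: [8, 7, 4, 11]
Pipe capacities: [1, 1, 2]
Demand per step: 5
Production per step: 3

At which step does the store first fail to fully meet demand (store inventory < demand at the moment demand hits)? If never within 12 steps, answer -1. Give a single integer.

Step 1: demand=5,sold=5 ship[2->3]=2 ship[1->2]=1 ship[0->1]=1 prod=3 -> [10 7 3 8]
Step 2: demand=5,sold=5 ship[2->3]=2 ship[1->2]=1 ship[0->1]=1 prod=3 -> [12 7 2 5]
Step 3: demand=5,sold=5 ship[2->3]=2 ship[1->2]=1 ship[0->1]=1 prod=3 -> [14 7 1 2]
Step 4: demand=5,sold=2 ship[2->3]=1 ship[1->2]=1 ship[0->1]=1 prod=3 -> [16 7 1 1]
Step 5: demand=5,sold=1 ship[2->3]=1 ship[1->2]=1 ship[0->1]=1 prod=3 -> [18 7 1 1]
Step 6: demand=5,sold=1 ship[2->3]=1 ship[1->2]=1 ship[0->1]=1 prod=3 -> [20 7 1 1]
Step 7: demand=5,sold=1 ship[2->3]=1 ship[1->2]=1 ship[0->1]=1 prod=3 -> [22 7 1 1]
Step 8: demand=5,sold=1 ship[2->3]=1 ship[1->2]=1 ship[0->1]=1 prod=3 -> [24 7 1 1]
Step 9: demand=5,sold=1 ship[2->3]=1 ship[1->2]=1 ship[0->1]=1 prod=3 -> [26 7 1 1]
Step 10: demand=5,sold=1 ship[2->3]=1 ship[1->2]=1 ship[0->1]=1 prod=3 -> [28 7 1 1]
Step 11: demand=5,sold=1 ship[2->3]=1 ship[1->2]=1 ship[0->1]=1 prod=3 -> [30 7 1 1]
Step 12: demand=5,sold=1 ship[2->3]=1 ship[1->2]=1 ship[0->1]=1 prod=3 -> [32 7 1 1]
First stockout at step 4

4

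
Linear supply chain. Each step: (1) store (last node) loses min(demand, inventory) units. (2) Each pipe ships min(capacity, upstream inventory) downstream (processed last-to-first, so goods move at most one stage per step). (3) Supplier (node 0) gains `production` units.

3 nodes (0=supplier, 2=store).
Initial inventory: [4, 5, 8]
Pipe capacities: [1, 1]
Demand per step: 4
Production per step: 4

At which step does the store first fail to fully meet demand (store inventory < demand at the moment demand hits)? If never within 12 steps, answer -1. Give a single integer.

Step 1: demand=4,sold=4 ship[1->2]=1 ship[0->1]=1 prod=4 -> [7 5 5]
Step 2: demand=4,sold=4 ship[1->2]=1 ship[0->1]=1 prod=4 -> [10 5 2]
Step 3: demand=4,sold=2 ship[1->2]=1 ship[0->1]=1 prod=4 -> [13 5 1]
Step 4: demand=4,sold=1 ship[1->2]=1 ship[0->1]=1 prod=4 -> [16 5 1]
Step 5: demand=4,sold=1 ship[1->2]=1 ship[0->1]=1 prod=4 -> [19 5 1]
Step 6: demand=4,sold=1 ship[1->2]=1 ship[0->1]=1 prod=4 -> [22 5 1]
Step 7: demand=4,sold=1 ship[1->2]=1 ship[0->1]=1 prod=4 -> [25 5 1]
Step 8: demand=4,sold=1 ship[1->2]=1 ship[0->1]=1 prod=4 -> [28 5 1]
Step 9: demand=4,sold=1 ship[1->2]=1 ship[0->1]=1 prod=4 -> [31 5 1]
Step 10: demand=4,sold=1 ship[1->2]=1 ship[0->1]=1 prod=4 -> [34 5 1]
Step 11: demand=4,sold=1 ship[1->2]=1 ship[0->1]=1 prod=4 -> [37 5 1]
Step 12: demand=4,sold=1 ship[1->2]=1 ship[0->1]=1 prod=4 -> [40 5 1]
First stockout at step 3

3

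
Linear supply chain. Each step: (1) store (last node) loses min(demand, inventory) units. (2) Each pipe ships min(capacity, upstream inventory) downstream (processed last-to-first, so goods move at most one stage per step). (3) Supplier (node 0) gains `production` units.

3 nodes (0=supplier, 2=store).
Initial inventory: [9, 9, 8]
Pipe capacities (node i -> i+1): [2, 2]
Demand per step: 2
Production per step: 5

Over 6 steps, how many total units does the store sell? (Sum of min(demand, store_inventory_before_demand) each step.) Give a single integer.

Step 1: sold=2 (running total=2) -> [12 9 8]
Step 2: sold=2 (running total=4) -> [15 9 8]
Step 3: sold=2 (running total=6) -> [18 9 8]
Step 4: sold=2 (running total=8) -> [21 9 8]
Step 5: sold=2 (running total=10) -> [24 9 8]
Step 6: sold=2 (running total=12) -> [27 9 8]

Answer: 12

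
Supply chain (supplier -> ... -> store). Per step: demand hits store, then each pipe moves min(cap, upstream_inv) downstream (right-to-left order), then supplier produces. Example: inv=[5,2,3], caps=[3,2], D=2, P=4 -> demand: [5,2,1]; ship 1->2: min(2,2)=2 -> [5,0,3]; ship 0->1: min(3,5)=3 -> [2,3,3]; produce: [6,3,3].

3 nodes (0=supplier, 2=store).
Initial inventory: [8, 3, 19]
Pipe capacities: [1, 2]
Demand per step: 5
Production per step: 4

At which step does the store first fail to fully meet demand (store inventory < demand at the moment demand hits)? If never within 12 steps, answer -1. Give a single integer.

Step 1: demand=5,sold=5 ship[1->2]=2 ship[0->1]=1 prod=4 -> [11 2 16]
Step 2: demand=5,sold=5 ship[1->2]=2 ship[0->1]=1 prod=4 -> [14 1 13]
Step 3: demand=5,sold=5 ship[1->2]=1 ship[0->1]=1 prod=4 -> [17 1 9]
Step 4: demand=5,sold=5 ship[1->2]=1 ship[0->1]=1 prod=4 -> [20 1 5]
Step 5: demand=5,sold=5 ship[1->2]=1 ship[0->1]=1 prod=4 -> [23 1 1]
Step 6: demand=5,sold=1 ship[1->2]=1 ship[0->1]=1 prod=4 -> [26 1 1]
Step 7: demand=5,sold=1 ship[1->2]=1 ship[0->1]=1 prod=4 -> [29 1 1]
Step 8: demand=5,sold=1 ship[1->2]=1 ship[0->1]=1 prod=4 -> [32 1 1]
Step 9: demand=5,sold=1 ship[1->2]=1 ship[0->1]=1 prod=4 -> [35 1 1]
Step 10: demand=5,sold=1 ship[1->2]=1 ship[0->1]=1 prod=4 -> [38 1 1]
Step 11: demand=5,sold=1 ship[1->2]=1 ship[0->1]=1 prod=4 -> [41 1 1]
Step 12: demand=5,sold=1 ship[1->2]=1 ship[0->1]=1 prod=4 -> [44 1 1]
First stockout at step 6

6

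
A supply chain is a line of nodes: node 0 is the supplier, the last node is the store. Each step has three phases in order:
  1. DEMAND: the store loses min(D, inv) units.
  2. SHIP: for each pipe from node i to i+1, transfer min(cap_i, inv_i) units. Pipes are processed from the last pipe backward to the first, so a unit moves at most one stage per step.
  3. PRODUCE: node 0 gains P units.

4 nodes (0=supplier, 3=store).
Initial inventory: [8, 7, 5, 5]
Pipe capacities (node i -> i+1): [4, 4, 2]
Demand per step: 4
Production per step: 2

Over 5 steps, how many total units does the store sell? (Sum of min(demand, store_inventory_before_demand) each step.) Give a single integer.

Step 1: sold=4 (running total=4) -> [6 7 7 3]
Step 2: sold=3 (running total=7) -> [4 7 9 2]
Step 3: sold=2 (running total=9) -> [2 7 11 2]
Step 4: sold=2 (running total=11) -> [2 5 13 2]
Step 5: sold=2 (running total=13) -> [2 3 15 2]

Answer: 13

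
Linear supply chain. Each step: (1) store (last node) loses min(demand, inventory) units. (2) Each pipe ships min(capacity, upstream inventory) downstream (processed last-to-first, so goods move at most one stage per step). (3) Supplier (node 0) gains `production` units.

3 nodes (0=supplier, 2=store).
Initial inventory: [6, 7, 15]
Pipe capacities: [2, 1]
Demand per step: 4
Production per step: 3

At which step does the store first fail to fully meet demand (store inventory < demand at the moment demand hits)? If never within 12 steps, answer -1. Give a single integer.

Step 1: demand=4,sold=4 ship[1->2]=1 ship[0->1]=2 prod=3 -> [7 8 12]
Step 2: demand=4,sold=4 ship[1->2]=1 ship[0->1]=2 prod=3 -> [8 9 9]
Step 3: demand=4,sold=4 ship[1->2]=1 ship[0->1]=2 prod=3 -> [9 10 6]
Step 4: demand=4,sold=4 ship[1->2]=1 ship[0->1]=2 prod=3 -> [10 11 3]
Step 5: demand=4,sold=3 ship[1->2]=1 ship[0->1]=2 prod=3 -> [11 12 1]
Step 6: demand=4,sold=1 ship[1->2]=1 ship[0->1]=2 prod=3 -> [12 13 1]
Step 7: demand=4,sold=1 ship[1->2]=1 ship[0->1]=2 prod=3 -> [13 14 1]
Step 8: demand=4,sold=1 ship[1->2]=1 ship[0->1]=2 prod=3 -> [14 15 1]
Step 9: demand=4,sold=1 ship[1->2]=1 ship[0->1]=2 prod=3 -> [15 16 1]
Step 10: demand=4,sold=1 ship[1->2]=1 ship[0->1]=2 prod=3 -> [16 17 1]
Step 11: demand=4,sold=1 ship[1->2]=1 ship[0->1]=2 prod=3 -> [17 18 1]
Step 12: demand=4,sold=1 ship[1->2]=1 ship[0->1]=2 prod=3 -> [18 19 1]
First stockout at step 5

5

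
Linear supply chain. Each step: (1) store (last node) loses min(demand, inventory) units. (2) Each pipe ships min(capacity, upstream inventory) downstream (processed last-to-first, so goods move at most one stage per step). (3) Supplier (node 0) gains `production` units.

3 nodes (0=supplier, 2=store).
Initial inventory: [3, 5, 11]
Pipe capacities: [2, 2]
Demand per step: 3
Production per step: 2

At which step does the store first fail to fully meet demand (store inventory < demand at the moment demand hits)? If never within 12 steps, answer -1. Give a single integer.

Step 1: demand=3,sold=3 ship[1->2]=2 ship[0->1]=2 prod=2 -> [3 5 10]
Step 2: demand=3,sold=3 ship[1->2]=2 ship[0->1]=2 prod=2 -> [3 5 9]
Step 3: demand=3,sold=3 ship[1->2]=2 ship[0->1]=2 prod=2 -> [3 5 8]
Step 4: demand=3,sold=3 ship[1->2]=2 ship[0->1]=2 prod=2 -> [3 5 7]
Step 5: demand=3,sold=3 ship[1->2]=2 ship[0->1]=2 prod=2 -> [3 5 6]
Step 6: demand=3,sold=3 ship[1->2]=2 ship[0->1]=2 prod=2 -> [3 5 5]
Step 7: demand=3,sold=3 ship[1->2]=2 ship[0->1]=2 prod=2 -> [3 5 4]
Step 8: demand=3,sold=3 ship[1->2]=2 ship[0->1]=2 prod=2 -> [3 5 3]
Step 9: demand=3,sold=3 ship[1->2]=2 ship[0->1]=2 prod=2 -> [3 5 2]
Step 10: demand=3,sold=2 ship[1->2]=2 ship[0->1]=2 prod=2 -> [3 5 2]
Step 11: demand=3,sold=2 ship[1->2]=2 ship[0->1]=2 prod=2 -> [3 5 2]
Step 12: demand=3,sold=2 ship[1->2]=2 ship[0->1]=2 prod=2 -> [3 5 2]
First stockout at step 10

10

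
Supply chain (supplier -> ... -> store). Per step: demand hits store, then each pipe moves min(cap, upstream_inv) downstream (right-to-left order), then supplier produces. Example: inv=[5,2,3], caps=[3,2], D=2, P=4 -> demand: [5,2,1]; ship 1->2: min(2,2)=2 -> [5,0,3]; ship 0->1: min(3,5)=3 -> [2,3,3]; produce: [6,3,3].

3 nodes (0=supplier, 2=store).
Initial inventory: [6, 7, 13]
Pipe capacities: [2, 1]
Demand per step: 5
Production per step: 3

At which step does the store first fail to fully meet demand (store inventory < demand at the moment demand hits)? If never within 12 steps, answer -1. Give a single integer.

Step 1: demand=5,sold=5 ship[1->2]=1 ship[0->1]=2 prod=3 -> [7 8 9]
Step 2: demand=5,sold=5 ship[1->2]=1 ship[0->1]=2 prod=3 -> [8 9 5]
Step 3: demand=5,sold=5 ship[1->2]=1 ship[0->1]=2 prod=3 -> [9 10 1]
Step 4: demand=5,sold=1 ship[1->2]=1 ship[0->1]=2 prod=3 -> [10 11 1]
Step 5: demand=5,sold=1 ship[1->2]=1 ship[0->1]=2 prod=3 -> [11 12 1]
Step 6: demand=5,sold=1 ship[1->2]=1 ship[0->1]=2 prod=3 -> [12 13 1]
Step 7: demand=5,sold=1 ship[1->2]=1 ship[0->1]=2 prod=3 -> [13 14 1]
Step 8: demand=5,sold=1 ship[1->2]=1 ship[0->1]=2 prod=3 -> [14 15 1]
Step 9: demand=5,sold=1 ship[1->2]=1 ship[0->1]=2 prod=3 -> [15 16 1]
Step 10: demand=5,sold=1 ship[1->2]=1 ship[0->1]=2 prod=3 -> [16 17 1]
Step 11: demand=5,sold=1 ship[1->2]=1 ship[0->1]=2 prod=3 -> [17 18 1]
Step 12: demand=5,sold=1 ship[1->2]=1 ship[0->1]=2 prod=3 -> [18 19 1]
First stockout at step 4

4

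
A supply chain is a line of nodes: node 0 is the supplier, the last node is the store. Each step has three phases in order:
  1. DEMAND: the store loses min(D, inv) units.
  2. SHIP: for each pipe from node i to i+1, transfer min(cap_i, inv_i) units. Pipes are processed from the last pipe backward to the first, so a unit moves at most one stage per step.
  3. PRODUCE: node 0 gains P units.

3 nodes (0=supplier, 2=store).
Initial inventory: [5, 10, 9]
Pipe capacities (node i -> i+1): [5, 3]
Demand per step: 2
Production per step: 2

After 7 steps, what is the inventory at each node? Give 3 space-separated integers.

Step 1: demand=2,sold=2 ship[1->2]=3 ship[0->1]=5 prod=2 -> inv=[2 12 10]
Step 2: demand=2,sold=2 ship[1->2]=3 ship[0->1]=2 prod=2 -> inv=[2 11 11]
Step 3: demand=2,sold=2 ship[1->2]=3 ship[0->1]=2 prod=2 -> inv=[2 10 12]
Step 4: demand=2,sold=2 ship[1->2]=3 ship[0->1]=2 prod=2 -> inv=[2 9 13]
Step 5: demand=2,sold=2 ship[1->2]=3 ship[0->1]=2 prod=2 -> inv=[2 8 14]
Step 6: demand=2,sold=2 ship[1->2]=3 ship[0->1]=2 prod=2 -> inv=[2 7 15]
Step 7: demand=2,sold=2 ship[1->2]=3 ship[0->1]=2 prod=2 -> inv=[2 6 16]

2 6 16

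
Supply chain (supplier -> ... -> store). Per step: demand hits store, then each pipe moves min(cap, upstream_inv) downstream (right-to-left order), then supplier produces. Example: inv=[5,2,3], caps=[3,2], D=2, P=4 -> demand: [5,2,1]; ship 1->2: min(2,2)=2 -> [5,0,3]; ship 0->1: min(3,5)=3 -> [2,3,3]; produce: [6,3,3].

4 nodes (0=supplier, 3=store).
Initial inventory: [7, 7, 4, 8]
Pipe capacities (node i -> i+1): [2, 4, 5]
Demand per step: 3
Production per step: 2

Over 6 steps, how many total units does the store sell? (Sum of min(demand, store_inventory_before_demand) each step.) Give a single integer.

Answer: 18

Derivation:
Step 1: sold=3 (running total=3) -> [7 5 4 9]
Step 2: sold=3 (running total=6) -> [7 3 4 10]
Step 3: sold=3 (running total=9) -> [7 2 3 11]
Step 4: sold=3 (running total=12) -> [7 2 2 11]
Step 5: sold=3 (running total=15) -> [7 2 2 10]
Step 6: sold=3 (running total=18) -> [7 2 2 9]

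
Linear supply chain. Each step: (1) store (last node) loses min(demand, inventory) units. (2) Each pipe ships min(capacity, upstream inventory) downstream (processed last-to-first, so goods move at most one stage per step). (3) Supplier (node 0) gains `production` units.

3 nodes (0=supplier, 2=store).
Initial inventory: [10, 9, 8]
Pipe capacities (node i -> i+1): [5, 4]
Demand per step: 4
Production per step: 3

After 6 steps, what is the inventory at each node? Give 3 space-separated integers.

Step 1: demand=4,sold=4 ship[1->2]=4 ship[0->1]=5 prod=3 -> inv=[8 10 8]
Step 2: demand=4,sold=4 ship[1->2]=4 ship[0->1]=5 prod=3 -> inv=[6 11 8]
Step 3: demand=4,sold=4 ship[1->2]=4 ship[0->1]=5 prod=3 -> inv=[4 12 8]
Step 4: demand=4,sold=4 ship[1->2]=4 ship[0->1]=4 prod=3 -> inv=[3 12 8]
Step 5: demand=4,sold=4 ship[1->2]=4 ship[0->1]=3 prod=3 -> inv=[3 11 8]
Step 6: demand=4,sold=4 ship[1->2]=4 ship[0->1]=3 prod=3 -> inv=[3 10 8]

3 10 8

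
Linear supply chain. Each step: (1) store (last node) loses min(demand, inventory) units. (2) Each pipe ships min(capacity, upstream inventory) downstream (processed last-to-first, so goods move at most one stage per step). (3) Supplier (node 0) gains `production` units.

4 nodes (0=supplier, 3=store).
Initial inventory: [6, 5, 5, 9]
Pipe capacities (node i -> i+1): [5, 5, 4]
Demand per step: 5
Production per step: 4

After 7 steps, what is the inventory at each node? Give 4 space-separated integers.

Step 1: demand=5,sold=5 ship[2->3]=4 ship[1->2]=5 ship[0->1]=5 prod=4 -> inv=[5 5 6 8]
Step 2: demand=5,sold=5 ship[2->3]=4 ship[1->2]=5 ship[0->1]=5 prod=4 -> inv=[4 5 7 7]
Step 3: demand=5,sold=5 ship[2->3]=4 ship[1->2]=5 ship[0->1]=4 prod=4 -> inv=[4 4 8 6]
Step 4: demand=5,sold=5 ship[2->3]=4 ship[1->2]=4 ship[0->1]=4 prod=4 -> inv=[4 4 8 5]
Step 5: demand=5,sold=5 ship[2->3]=4 ship[1->2]=4 ship[0->1]=4 prod=4 -> inv=[4 4 8 4]
Step 6: demand=5,sold=4 ship[2->3]=4 ship[1->2]=4 ship[0->1]=4 prod=4 -> inv=[4 4 8 4]
Step 7: demand=5,sold=4 ship[2->3]=4 ship[1->2]=4 ship[0->1]=4 prod=4 -> inv=[4 4 8 4]

4 4 8 4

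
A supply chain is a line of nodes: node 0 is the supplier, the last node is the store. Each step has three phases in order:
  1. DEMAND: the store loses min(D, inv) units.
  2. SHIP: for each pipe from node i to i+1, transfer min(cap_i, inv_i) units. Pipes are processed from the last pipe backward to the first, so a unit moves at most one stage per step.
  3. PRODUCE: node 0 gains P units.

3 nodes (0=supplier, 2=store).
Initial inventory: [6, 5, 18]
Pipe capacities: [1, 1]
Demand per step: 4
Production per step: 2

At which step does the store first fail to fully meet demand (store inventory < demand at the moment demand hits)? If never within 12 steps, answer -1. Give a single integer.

Step 1: demand=4,sold=4 ship[1->2]=1 ship[0->1]=1 prod=2 -> [7 5 15]
Step 2: demand=4,sold=4 ship[1->2]=1 ship[0->1]=1 prod=2 -> [8 5 12]
Step 3: demand=4,sold=4 ship[1->2]=1 ship[0->1]=1 prod=2 -> [9 5 9]
Step 4: demand=4,sold=4 ship[1->2]=1 ship[0->1]=1 prod=2 -> [10 5 6]
Step 5: demand=4,sold=4 ship[1->2]=1 ship[0->1]=1 prod=2 -> [11 5 3]
Step 6: demand=4,sold=3 ship[1->2]=1 ship[0->1]=1 prod=2 -> [12 5 1]
Step 7: demand=4,sold=1 ship[1->2]=1 ship[0->1]=1 prod=2 -> [13 5 1]
Step 8: demand=4,sold=1 ship[1->2]=1 ship[0->1]=1 prod=2 -> [14 5 1]
Step 9: demand=4,sold=1 ship[1->2]=1 ship[0->1]=1 prod=2 -> [15 5 1]
Step 10: demand=4,sold=1 ship[1->2]=1 ship[0->1]=1 prod=2 -> [16 5 1]
Step 11: demand=4,sold=1 ship[1->2]=1 ship[0->1]=1 prod=2 -> [17 5 1]
Step 12: demand=4,sold=1 ship[1->2]=1 ship[0->1]=1 prod=2 -> [18 5 1]
First stockout at step 6

6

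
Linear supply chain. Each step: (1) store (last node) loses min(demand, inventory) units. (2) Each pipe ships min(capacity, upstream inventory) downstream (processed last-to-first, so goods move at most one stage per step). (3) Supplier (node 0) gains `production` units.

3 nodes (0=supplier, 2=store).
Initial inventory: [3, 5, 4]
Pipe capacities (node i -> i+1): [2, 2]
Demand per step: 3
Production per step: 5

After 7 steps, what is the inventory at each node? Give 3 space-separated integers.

Step 1: demand=3,sold=3 ship[1->2]=2 ship[0->1]=2 prod=5 -> inv=[6 5 3]
Step 2: demand=3,sold=3 ship[1->2]=2 ship[0->1]=2 prod=5 -> inv=[9 5 2]
Step 3: demand=3,sold=2 ship[1->2]=2 ship[0->1]=2 prod=5 -> inv=[12 5 2]
Step 4: demand=3,sold=2 ship[1->2]=2 ship[0->1]=2 prod=5 -> inv=[15 5 2]
Step 5: demand=3,sold=2 ship[1->2]=2 ship[0->1]=2 prod=5 -> inv=[18 5 2]
Step 6: demand=3,sold=2 ship[1->2]=2 ship[0->1]=2 prod=5 -> inv=[21 5 2]
Step 7: demand=3,sold=2 ship[1->2]=2 ship[0->1]=2 prod=5 -> inv=[24 5 2]

24 5 2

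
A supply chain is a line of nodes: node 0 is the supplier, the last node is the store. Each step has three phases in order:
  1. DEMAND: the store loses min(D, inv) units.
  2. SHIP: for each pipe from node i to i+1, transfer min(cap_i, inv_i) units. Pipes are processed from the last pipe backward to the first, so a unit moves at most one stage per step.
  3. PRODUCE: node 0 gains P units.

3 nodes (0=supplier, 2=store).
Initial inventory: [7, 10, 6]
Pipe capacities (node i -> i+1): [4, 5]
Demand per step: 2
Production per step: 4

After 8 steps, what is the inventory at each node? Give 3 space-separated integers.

Step 1: demand=2,sold=2 ship[1->2]=5 ship[0->1]=4 prod=4 -> inv=[7 9 9]
Step 2: demand=2,sold=2 ship[1->2]=5 ship[0->1]=4 prod=4 -> inv=[7 8 12]
Step 3: demand=2,sold=2 ship[1->2]=5 ship[0->1]=4 prod=4 -> inv=[7 7 15]
Step 4: demand=2,sold=2 ship[1->2]=5 ship[0->1]=4 prod=4 -> inv=[7 6 18]
Step 5: demand=2,sold=2 ship[1->2]=5 ship[0->1]=4 prod=4 -> inv=[7 5 21]
Step 6: demand=2,sold=2 ship[1->2]=5 ship[0->1]=4 prod=4 -> inv=[7 4 24]
Step 7: demand=2,sold=2 ship[1->2]=4 ship[0->1]=4 prod=4 -> inv=[7 4 26]
Step 8: demand=2,sold=2 ship[1->2]=4 ship[0->1]=4 prod=4 -> inv=[7 4 28]

7 4 28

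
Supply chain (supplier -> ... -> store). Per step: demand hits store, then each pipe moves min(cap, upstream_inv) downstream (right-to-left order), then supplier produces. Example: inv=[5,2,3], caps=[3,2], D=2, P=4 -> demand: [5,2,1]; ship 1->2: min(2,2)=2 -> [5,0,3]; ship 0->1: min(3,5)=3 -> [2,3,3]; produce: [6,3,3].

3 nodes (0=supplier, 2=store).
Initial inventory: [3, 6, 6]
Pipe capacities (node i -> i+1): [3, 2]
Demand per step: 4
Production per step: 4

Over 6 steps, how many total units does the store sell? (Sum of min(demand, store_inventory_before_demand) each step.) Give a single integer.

Step 1: sold=4 (running total=4) -> [4 7 4]
Step 2: sold=4 (running total=8) -> [5 8 2]
Step 3: sold=2 (running total=10) -> [6 9 2]
Step 4: sold=2 (running total=12) -> [7 10 2]
Step 5: sold=2 (running total=14) -> [8 11 2]
Step 6: sold=2 (running total=16) -> [9 12 2]

Answer: 16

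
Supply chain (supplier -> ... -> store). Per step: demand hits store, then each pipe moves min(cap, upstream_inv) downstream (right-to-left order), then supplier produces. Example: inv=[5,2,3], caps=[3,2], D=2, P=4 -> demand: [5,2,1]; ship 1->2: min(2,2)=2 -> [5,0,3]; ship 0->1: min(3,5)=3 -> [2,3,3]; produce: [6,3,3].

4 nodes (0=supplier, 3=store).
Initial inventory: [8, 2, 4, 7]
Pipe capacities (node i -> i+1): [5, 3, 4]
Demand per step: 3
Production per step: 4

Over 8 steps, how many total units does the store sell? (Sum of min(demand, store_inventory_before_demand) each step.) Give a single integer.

Step 1: sold=3 (running total=3) -> [7 5 2 8]
Step 2: sold=3 (running total=6) -> [6 7 3 7]
Step 3: sold=3 (running total=9) -> [5 9 3 7]
Step 4: sold=3 (running total=12) -> [4 11 3 7]
Step 5: sold=3 (running total=15) -> [4 12 3 7]
Step 6: sold=3 (running total=18) -> [4 13 3 7]
Step 7: sold=3 (running total=21) -> [4 14 3 7]
Step 8: sold=3 (running total=24) -> [4 15 3 7]

Answer: 24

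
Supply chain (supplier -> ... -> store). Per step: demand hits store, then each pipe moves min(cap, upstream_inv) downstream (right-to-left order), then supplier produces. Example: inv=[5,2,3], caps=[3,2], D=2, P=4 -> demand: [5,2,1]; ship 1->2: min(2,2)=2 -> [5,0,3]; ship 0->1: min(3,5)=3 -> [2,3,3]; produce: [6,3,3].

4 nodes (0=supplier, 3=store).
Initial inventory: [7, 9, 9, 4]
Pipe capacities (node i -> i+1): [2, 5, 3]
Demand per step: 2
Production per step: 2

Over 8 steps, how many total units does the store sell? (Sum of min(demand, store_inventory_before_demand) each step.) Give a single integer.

Answer: 16

Derivation:
Step 1: sold=2 (running total=2) -> [7 6 11 5]
Step 2: sold=2 (running total=4) -> [7 3 13 6]
Step 3: sold=2 (running total=6) -> [7 2 13 7]
Step 4: sold=2 (running total=8) -> [7 2 12 8]
Step 5: sold=2 (running total=10) -> [7 2 11 9]
Step 6: sold=2 (running total=12) -> [7 2 10 10]
Step 7: sold=2 (running total=14) -> [7 2 9 11]
Step 8: sold=2 (running total=16) -> [7 2 8 12]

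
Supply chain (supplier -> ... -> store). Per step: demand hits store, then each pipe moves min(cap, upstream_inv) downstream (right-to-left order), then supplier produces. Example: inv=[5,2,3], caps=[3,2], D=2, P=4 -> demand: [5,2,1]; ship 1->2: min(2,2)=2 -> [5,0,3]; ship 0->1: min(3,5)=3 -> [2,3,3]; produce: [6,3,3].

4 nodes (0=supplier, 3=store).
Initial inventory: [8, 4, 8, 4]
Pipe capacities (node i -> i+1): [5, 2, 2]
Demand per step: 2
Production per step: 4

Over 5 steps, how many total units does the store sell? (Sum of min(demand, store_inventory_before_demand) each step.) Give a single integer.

Answer: 10

Derivation:
Step 1: sold=2 (running total=2) -> [7 7 8 4]
Step 2: sold=2 (running total=4) -> [6 10 8 4]
Step 3: sold=2 (running total=6) -> [5 13 8 4]
Step 4: sold=2 (running total=8) -> [4 16 8 4]
Step 5: sold=2 (running total=10) -> [4 18 8 4]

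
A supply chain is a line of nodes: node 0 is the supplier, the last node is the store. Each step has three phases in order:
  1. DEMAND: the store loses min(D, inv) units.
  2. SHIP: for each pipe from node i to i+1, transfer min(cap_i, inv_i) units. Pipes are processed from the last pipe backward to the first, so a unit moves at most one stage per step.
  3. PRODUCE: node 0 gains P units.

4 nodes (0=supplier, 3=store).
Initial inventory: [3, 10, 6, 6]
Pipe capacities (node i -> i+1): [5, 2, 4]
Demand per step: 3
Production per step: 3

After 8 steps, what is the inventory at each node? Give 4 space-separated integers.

Step 1: demand=3,sold=3 ship[2->3]=4 ship[1->2]=2 ship[0->1]=3 prod=3 -> inv=[3 11 4 7]
Step 2: demand=3,sold=3 ship[2->3]=4 ship[1->2]=2 ship[0->1]=3 prod=3 -> inv=[3 12 2 8]
Step 3: demand=3,sold=3 ship[2->3]=2 ship[1->2]=2 ship[0->1]=3 prod=3 -> inv=[3 13 2 7]
Step 4: demand=3,sold=3 ship[2->3]=2 ship[1->2]=2 ship[0->1]=3 prod=3 -> inv=[3 14 2 6]
Step 5: demand=3,sold=3 ship[2->3]=2 ship[1->2]=2 ship[0->1]=3 prod=3 -> inv=[3 15 2 5]
Step 6: demand=3,sold=3 ship[2->3]=2 ship[1->2]=2 ship[0->1]=3 prod=3 -> inv=[3 16 2 4]
Step 7: demand=3,sold=3 ship[2->3]=2 ship[1->2]=2 ship[0->1]=3 prod=3 -> inv=[3 17 2 3]
Step 8: demand=3,sold=3 ship[2->3]=2 ship[1->2]=2 ship[0->1]=3 prod=3 -> inv=[3 18 2 2]

3 18 2 2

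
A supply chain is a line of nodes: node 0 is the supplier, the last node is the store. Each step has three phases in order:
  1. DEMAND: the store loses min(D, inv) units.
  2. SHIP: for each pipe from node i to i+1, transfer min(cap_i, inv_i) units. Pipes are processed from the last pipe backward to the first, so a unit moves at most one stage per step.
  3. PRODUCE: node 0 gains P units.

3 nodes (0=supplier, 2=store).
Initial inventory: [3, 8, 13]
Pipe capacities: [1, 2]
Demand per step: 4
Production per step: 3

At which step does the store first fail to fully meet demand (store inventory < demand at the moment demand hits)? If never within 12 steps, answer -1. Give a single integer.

Step 1: demand=4,sold=4 ship[1->2]=2 ship[0->1]=1 prod=3 -> [5 7 11]
Step 2: demand=4,sold=4 ship[1->2]=2 ship[0->1]=1 prod=3 -> [7 6 9]
Step 3: demand=4,sold=4 ship[1->2]=2 ship[0->1]=1 prod=3 -> [9 5 7]
Step 4: demand=4,sold=4 ship[1->2]=2 ship[0->1]=1 prod=3 -> [11 4 5]
Step 5: demand=4,sold=4 ship[1->2]=2 ship[0->1]=1 prod=3 -> [13 3 3]
Step 6: demand=4,sold=3 ship[1->2]=2 ship[0->1]=1 prod=3 -> [15 2 2]
Step 7: demand=4,sold=2 ship[1->2]=2 ship[0->1]=1 prod=3 -> [17 1 2]
Step 8: demand=4,sold=2 ship[1->2]=1 ship[0->1]=1 prod=3 -> [19 1 1]
Step 9: demand=4,sold=1 ship[1->2]=1 ship[0->1]=1 prod=3 -> [21 1 1]
Step 10: demand=4,sold=1 ship[1->2]=1 ship[0->1]=1 prod=3 -> [23 1 1]
Step 11: demand=4,sold=1 ship[1->2]=1 ship[0->1]=1 prod=3 -> [25 1 1]
Step 12: demand=4,sold=1 ship[1->2]=1 ship[0->1]=1 prod=3 -> [27 1 1]
First stockout at step 6

6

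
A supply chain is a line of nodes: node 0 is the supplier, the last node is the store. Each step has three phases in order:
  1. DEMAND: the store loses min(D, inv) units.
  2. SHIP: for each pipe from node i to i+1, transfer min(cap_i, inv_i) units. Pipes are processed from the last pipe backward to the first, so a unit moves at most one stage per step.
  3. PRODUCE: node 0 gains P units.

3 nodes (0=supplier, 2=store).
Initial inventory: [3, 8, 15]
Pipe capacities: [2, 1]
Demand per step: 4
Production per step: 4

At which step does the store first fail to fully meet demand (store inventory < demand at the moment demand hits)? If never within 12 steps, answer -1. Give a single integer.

Step 1: demand=4,sold=4 ship[1->2]=1 ship[0->1]=2 prod=4 -> [5 9 12]
Step 2: demand=4,sold=4 ship[1->2]=1 ship[0->1]=2 prod=4 -> [7 10 9]
Step 3: demand=4,sold=4 ship[1->2]=1 ship[0->1]=2 prod=4 -> [9 11 6]
Step 4: demand=4,sold=4 ship[1->2]=1 ship[0->1]=2 prod=4 -> [11 12 3]
Step 5: demand=4,sold=3 ship[1->2]=1 ship[0->1]=2 prod=4 -> [13 13 1]
Step 6: demand=4,sold=1 ship[1->2]=1 ship[0->1]=2 prod=4 -> [15 14 1]
Step 7: demand=4,sold=1 ship[1->2]=1 ship[0->1]=2 prod=4 -> [17 15 1]
Step 8: demand=4,sold=1 ship[1->2]=1 ship[0->1]=2 prod=4 -> [19 16 1]
Step 9: demand=4,sold=1 ship[1->2]=1 ship[0->1]=2 prod=4 -> [21 17 1]
Step 10: demand=4,sold=1 ship[1->2]=1 ship[0->1]=2 prod=4 -> [23 18 1]
Step 11: demand=4,sold=1 ship[1->2]=1 ship[0->1]=2 prod=4 -> [25 19 1]
Step 12: demand=4,sold=1 ship[1->2]=1 ship[0->1]=2 prod=4 -> [27 20 1]
First stockout at step 5

5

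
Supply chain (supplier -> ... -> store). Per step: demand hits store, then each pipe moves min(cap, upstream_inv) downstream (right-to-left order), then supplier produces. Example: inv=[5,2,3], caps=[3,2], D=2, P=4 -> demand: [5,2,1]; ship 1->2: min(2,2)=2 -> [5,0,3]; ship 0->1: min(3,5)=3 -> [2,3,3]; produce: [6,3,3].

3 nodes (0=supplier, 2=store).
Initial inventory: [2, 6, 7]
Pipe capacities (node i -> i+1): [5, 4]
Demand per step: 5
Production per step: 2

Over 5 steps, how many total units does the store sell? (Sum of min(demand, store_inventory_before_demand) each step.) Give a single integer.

Answer: 19

Derivation:
Step 1: sold=5 (running total=5) -> [2 4 6]
Step 2: sold=5 (running total=10) -> [2 2 5]
Step 3: sold=5 (running total=15) -> [2 2 2]
Step 4: sold=2 (running total=17) -> [2 2 2]
Step 5: sold=2 (running total=19) -> [2 2 2]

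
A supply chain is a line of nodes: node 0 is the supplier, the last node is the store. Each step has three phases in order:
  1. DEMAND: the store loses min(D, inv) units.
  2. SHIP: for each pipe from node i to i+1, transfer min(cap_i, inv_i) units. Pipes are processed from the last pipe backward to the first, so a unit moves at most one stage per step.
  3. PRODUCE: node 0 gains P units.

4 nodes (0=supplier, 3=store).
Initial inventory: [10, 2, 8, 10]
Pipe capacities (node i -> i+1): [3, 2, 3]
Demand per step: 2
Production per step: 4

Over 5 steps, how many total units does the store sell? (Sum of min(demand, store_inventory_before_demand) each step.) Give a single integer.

Step 1: sold=2 (running total=2) -> [11 3 7 11]
Step 2: sold=2 (running total=4) -> [12 4 6 12]
Step 3: sold=2 (running total=6) -> [13 5 5 13]
Step 4: sold=2 (running total=8) -> [14 6 4 14]
Step 5: sold=2 (running total=10) -> [15 7 3 15]

Answer: 10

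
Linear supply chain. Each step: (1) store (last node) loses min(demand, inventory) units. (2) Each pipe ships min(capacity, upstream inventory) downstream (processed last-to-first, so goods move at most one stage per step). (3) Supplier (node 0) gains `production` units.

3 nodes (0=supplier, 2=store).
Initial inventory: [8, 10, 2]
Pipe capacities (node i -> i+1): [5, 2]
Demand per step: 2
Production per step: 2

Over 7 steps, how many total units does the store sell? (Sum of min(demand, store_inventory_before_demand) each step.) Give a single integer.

Answer: 14

Derivation:
Step 1: sold=2 (running total=2) -> [5 13 2]
Step 2: sold=2 (running total=4) -> [2 16 2]
Step 3: sold=2 (running total=6) -> [2 16 2]
Step 4: sold=2 (running total=8) -> [2 16 2]
Step 5: sold=2 (running total=10) -> [2 16 2]
Step 6: sold=2 (running total=12) -> [2 16 2]
Step 7: sold=2 (running total=14) -> [2 16 2]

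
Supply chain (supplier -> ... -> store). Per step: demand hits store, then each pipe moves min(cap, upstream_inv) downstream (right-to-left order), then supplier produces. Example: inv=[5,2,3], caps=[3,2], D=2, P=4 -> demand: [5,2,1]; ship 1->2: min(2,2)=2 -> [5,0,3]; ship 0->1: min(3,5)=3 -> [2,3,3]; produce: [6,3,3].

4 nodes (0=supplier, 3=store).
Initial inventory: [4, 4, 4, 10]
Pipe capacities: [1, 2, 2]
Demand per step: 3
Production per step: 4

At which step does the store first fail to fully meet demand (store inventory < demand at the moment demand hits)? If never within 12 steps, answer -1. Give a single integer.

Step 1: demand=3,sold=3 ship[2->3]=2 ship[1->2]=2 ship[0->1]=1 prod=4 -> [7 3 4 9]
Step 2: demand=3,sold=3 ship[2->3]=2 ship[1->2]=2 ship[0->1]=1 prod=4 -> [10 2 4 8]
Step 3: demand=3,sold=3 ship[2->3]=2 ship[1->2]=2 ship[0->1]=1 prod=4 -> [13 1 4 7]
Step 4: demand=3,sold=3 ship[2->3]=2 ship[1->2]=1 ship[0->1]=1 prod=4 -> [16 1 3 6]
Step 5: demand=3,sold=3 ship[2->3]=2 ship[1->2]=1 ship[0->1]=1 prod=4 -> [19 1 2 5]
Step 6: demand=3,sold=3 ship[2->3]=2 ship[1->2]=1 ship[0->1]=1 prod=4 -> [22 1 1 4]
Step 7: demand=3,sold=3 ship[2->3]=1 ship[1->2]=1 ship[0->1]=1 prod=4 -> [25 1 1 2]
Step 8: demand=3,sold=2 ship[2->3]=1 ship[1->2]=1 ship[0->1]=1 prod=4 -> [28 1 1 1]
Step 9: demand=3,sold=1 ship[2->3]=1 ship[1->2]=1 ship[0->1]=1 prod=4 -> [31 1 1 1]
Step 10: demand=3,sold=1 ship[2->3]=1 ship[1->2]=1 ship[0->1]=1 prod=4 -> [34 1 1 1]
Step 11: demand=3,sold=1 ship[2->3]=1 ship[1->2]=1 ship[0->1]=1 prod=4 -> [37 1 1 1]
Step 12: demand=3,sold=1 ship[2->3]=1 ship[1->2]=1 ship[0->1]=1 prod=4 -> [40 1 1 1]
First stockout at step 8

8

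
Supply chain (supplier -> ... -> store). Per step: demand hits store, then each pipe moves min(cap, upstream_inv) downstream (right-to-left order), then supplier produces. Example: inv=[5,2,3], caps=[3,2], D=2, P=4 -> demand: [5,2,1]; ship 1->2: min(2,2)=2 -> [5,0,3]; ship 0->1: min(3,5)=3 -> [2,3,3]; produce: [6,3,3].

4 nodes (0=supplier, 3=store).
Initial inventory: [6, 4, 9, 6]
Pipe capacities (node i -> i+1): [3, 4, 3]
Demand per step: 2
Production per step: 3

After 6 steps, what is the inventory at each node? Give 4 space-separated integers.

Step 1: demand=2,sold=2 ship[2->3]=3 ship[1->2]=4 ship[0->1]=3 prod=3 -> inv=[6 3 10 7]
Step 2: demand=2,sold=2 ship[2->3]=3 ship[1->2]=3 ship[0->1]=3 prod=3 -> inv=[6 3 10 8]
Step 3: demand=2,sold=2 ship[2->3]=3 ship[1->2]=3 ship[0->1]=3 prod=3 -> inv=[6 3 10 9]
Step 4: demand=2,sold=2 ship[2->3]=3 ship[1->2]=3 ship[0->1]=3 prod=3 -> inv=[6 3 10 10]
Step 5: demand=2,sold=2 ship[2->3]=3 ship[1->2]=3 ship[0->1]=3 prod=3 -> inv=[6 3 10 11]
Step 6: demand=2,sold=2 ship[2->3]=3 ship[1->2]=3 ship[0->1]=3 prod=3 -> inv=[6 3 10 12]

6 3 10 12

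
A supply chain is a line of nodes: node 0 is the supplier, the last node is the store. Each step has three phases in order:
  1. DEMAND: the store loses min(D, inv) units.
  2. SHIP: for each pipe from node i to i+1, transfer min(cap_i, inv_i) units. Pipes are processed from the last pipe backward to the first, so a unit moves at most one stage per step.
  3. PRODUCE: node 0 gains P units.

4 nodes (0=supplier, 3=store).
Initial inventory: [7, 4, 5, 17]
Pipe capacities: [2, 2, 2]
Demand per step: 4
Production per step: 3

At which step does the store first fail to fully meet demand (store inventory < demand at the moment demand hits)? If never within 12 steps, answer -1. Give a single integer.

Step 1: demand=4,sold=4 ship[2->3]=2 ship[1->2]=2 ship[0->1]=2 prod=3 -> [8 4 5 15]
Step 2: demand=4,sold=4 ship[2->3]=2 ship[1->2]=2 ship[0->1]=2 prod=3 -> [9 4 5 13]
Step 3: demand=4,sold=4 ship[2->3]=2 ship[1->2]=2 ship[0->1]=2 prod=3 -> [10 4 5 11]
Step 4: demand=4,sold=4 ship[2->3]=2 ship[1->2]=2 ship[0->1]=2 prod=3 -> [11 4 5 9]
Step 5: demand=4,sold=4 ship[2->3]=2 ship[1->2]=2 ship[0->1]=2 prod=3 -> [12 4 5 7]
Step 6: demand=4,sold=4 ship[2->3]=2 ship[1->2]=2 ship[0->1]=2 prod=3 -> [13 4 5 5]
Step 7: demand=4,sold=4 ship[2->3]=2 ship[1->2]=2 ship[0->1]=2 prod=3 -> [14 4 5 3]
Step 8: demand=4,sold=3 ship[2->3]=2 ship[1->2]=2 ship[0->1]=2 prod=3 -> [15 4 5 2]
Step 9: demand=4,sold=2 ship[2->3]=2 ship[1->2]=2 ship[0->1]=2 prod=3 -> [16 4 5 2]
Step 10: demand=4,sold=2 ship[2->3]=2 ship[1->2]=2 ship[0->1]=2 prod=3 -> [17 4 5 2]
Step 11: demand=4,sold=2 ship[2->3]=2 ship[1->2]=2 ship[0->1]=2 prod=3 -> [18 4 5 2]
Step 12: demand=4,sold=2 ship[2->3]=2 ship[1->2]=2 ship[0->1]=2 prod=3 -> [19 4 5 2]
First stockout at step 8

8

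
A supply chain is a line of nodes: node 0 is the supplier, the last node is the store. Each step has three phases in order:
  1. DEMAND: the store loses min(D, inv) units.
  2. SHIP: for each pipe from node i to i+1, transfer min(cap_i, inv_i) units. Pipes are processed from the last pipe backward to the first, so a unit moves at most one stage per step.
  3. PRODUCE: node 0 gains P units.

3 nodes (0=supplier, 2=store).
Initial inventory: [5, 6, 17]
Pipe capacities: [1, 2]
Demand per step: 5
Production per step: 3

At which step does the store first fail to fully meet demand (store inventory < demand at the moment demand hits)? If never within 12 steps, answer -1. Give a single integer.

Step 1: demand=5,sold=5 ship[1->2]=2 ship[0->1]=1 prod=3 -> [7 5 14]
Step 2: demand=5,sold=5 ship[1->2]=2 ship[0->1]=1 prod=3 -> [9 4 11]
Step 3: demand=5,sold=5 ship[1->2]=2 ship[0->1]=1 prod=3 -> [11 3 8]
Step 4: demand=5,sold=5 ship[1->2]=2 ship[0->1]=1 prod=3 -> [13 2 5]
Step 5: demand=5,sold=5 ship[1->2]=2 ship[0->1]=1 prod=3 -> [15 1 2]
Step 6: demand=5,sold=2 ship[1->2]=1 ship[0->1]=1 prod=3 -> [17 1 1]
Step 7: demand=5,sold=1 ship[1->2]=1 ship[0->1]=1 prod=3 -> [19 1 1]
Step 8: demand=5,sold=1 ship[1->2]=1 ship[0->1]=1 prod=3 -> [21 1 1]
Step 9: demand=5,sold=1 ship[1->2]=1 ship[0->1]=1 prod=3 -> [23 1 1]
Step 10: demand=5,sold=1 ship[1->2]=1 ship[0->1]=1 prod=3 -> [25 1 1]
Step 11: demand=5,sold=1 ship[1->2]=1 ship[0->1]=1 prod=3 -> [27 1 1]
Step 12: demand=5,sold=1 ship[1->2]=1 ship[0->1]=1 prod=3 -> [29 1 1]
First stockout at step 6

6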